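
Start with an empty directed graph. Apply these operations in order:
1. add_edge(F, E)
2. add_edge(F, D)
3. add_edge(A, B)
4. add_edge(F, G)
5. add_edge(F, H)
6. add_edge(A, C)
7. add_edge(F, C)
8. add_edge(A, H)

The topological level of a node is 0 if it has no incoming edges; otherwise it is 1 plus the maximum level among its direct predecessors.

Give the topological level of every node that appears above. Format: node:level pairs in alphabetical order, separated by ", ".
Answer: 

Answer: A:0, B:1, C:1, D:1, E:1, F:0, G:1, H:1

Derivation:
Op 1: add_edge(F, E). Edges now: 1
Op 2: add_edge(F, D). Edges now: 2
Op 3: add_edge(A, B). Edges now: 3
Op 4: add_edge(F, G). Edges now: 4
Op 5: add_edge(F, H). Edges now: 5
Op 6: add_edge(A, C). Edges now: 6
Op 7: add_edge(F, C). Edges now: 7
Op 8: add_edge(A, H). Edges now: 8
Compute levels (Kahn BFS):
  sources (in-degree 0): A, F
  process A: level=0
    A->B: in-degree(B)=0, level(B)=1, enqueue
    A->C: in-degree(C)=1, level(C)>=1
    A->H: in-degree(H)=1, level(H)>=1
  process F: level=0
    F->C: in-degree(C)=0, level(C)=1, enqueue
    F->D: in-degree(D)=0, level(D)=1, enqueue
    F->E: in-degree(E)=0, level(E)=1, enqueue
    F->G: in-degree(G)=0, level(G)=1, enqueue
    F->H: in-degree(H)=0, level(H)=1, enqueue
  process B: level=1
  process C: level=1
  process D: level=1
  process E: level=1
  process G: level=1
  process H: level=1
All levels: A:0, B:1, C:1, D:1, E:1, F:0, G:1, H:1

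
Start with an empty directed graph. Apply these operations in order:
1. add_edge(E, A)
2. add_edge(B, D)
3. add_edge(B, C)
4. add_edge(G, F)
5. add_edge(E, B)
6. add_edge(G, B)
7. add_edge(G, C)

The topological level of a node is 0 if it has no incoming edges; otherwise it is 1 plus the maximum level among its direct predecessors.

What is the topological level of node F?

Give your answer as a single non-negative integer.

Answer: 1

Derivation:
Op 1: add_edge(E, A). Edges now: 1
Op 2: add_edge(B, D). Edges now: 2
Op 3: add_edge(B, C). Edges now: 3
Op 4: add_edge(G, F). Edges now: 4
Op 5: add_edge(E, B). Edges now: 5
Op 6: add_edge(G, B). Edges now: 6
Op 7: add_edge(G, C). Edges now: 7
Compute levels (Kahn BFS):
  sources (in-degree 0): E, G
  process E: level=0
    E->A: in-degree(A)=0, level(A)=1, enqueue
    E->B: in-degree(B)=1, level(B)>=1
  process G: level=0
    G->B: in-degree(B)=0, level(B)=1, enqueue
    G->C: in-degree(C)=1, level(C)>=1
    G->F: in-degree(F)=0, level(F)=1, enqueue
  process A: level=1
  process B: level=1
    B->C: in-degree(C)=0, level(C)=2, enqueue
    B->D: in-degree(D)=0, level(D)=2, enqueue
  process F: level=1
  process C: level=2
  process D: level=2
All levels: A:1, B:1, C:2, D:2, E:0, F:1, G:0
level(F) = 1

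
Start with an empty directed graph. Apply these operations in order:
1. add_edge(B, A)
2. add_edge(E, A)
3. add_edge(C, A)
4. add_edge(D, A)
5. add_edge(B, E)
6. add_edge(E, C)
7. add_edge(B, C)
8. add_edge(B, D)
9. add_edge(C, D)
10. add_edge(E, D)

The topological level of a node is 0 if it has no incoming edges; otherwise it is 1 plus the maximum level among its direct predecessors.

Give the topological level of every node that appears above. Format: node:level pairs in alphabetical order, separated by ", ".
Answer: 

Answer: A:4, B:0, C:2, D:3, E:1

Derivation:
Op 1: add_edge(B, A). Edges now: 1
Op 2: add_edge(E, A). Edges now: 2
Op 3: add_edge(C, A). Edges now: 3
Op 4: add_edge(D, A). Edges now: 4
Op 5: add_edge(B, E). Edges now: 5
Op 6: add_edge(E, C). Edges now: 6
Op 7: add_edge(B, C). Edges now: 7
Op 8: add_edge(B, D). Edges now: 8
Op 9: add_edge(C, D). Edges now: 9
Op 10: add_edge(E, D). Edges now: 10
Compute levels (Kahn BFS):
  sources (in-degree 0): B
  process B: level=0
    B->A: in-degree(A)=3, level(A)>=1
    B->C: in-degree(C)=1, level(C)>=1
    B->D: in-degree(D)=2, level(D)>=1
    B->E: in-degree(E)=0, level(E)=1, enqueue
  process E: level=1
    E->A: in-degree(A)=2, level(A)>=2
    E->C: in-degree(C)=0, level(C)=2, enqueue
    E->D: in-degree(D)=1, level(D)>=2
  process C: level=2
    C->A: in-degree(A)=1, level(A)>=3
    C->D: in-degree(D)=0, level(D)=3, enqueue
  process D: level=3
    D->A: in-degree(A)=0, level(A)=4, enqueue
  process A: level=4
All levels: A:4, B:0, C:2, D:3, E:1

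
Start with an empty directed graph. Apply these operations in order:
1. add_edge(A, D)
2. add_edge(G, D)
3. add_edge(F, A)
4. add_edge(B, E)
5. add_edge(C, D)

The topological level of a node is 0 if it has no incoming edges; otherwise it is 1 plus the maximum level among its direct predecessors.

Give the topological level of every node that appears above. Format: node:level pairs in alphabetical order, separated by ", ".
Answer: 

Op 1: add_edge(A, D). Edges now: 1
Op 2: add_edge(G, D). Edges now: 2
Op 3: add_edge(F, A). Edges now: 3
Op 4: add_edge(B, E). Edges now: 4
Op 5: add_edge(C, D). Edges now: 5
Compute levels (Kahn BFS):
  sources (in-degree 0): B, C, F, G
  process B: level=0
    B->E: in-degree(E)=0, level(E)=1, enqueue
  process C: level=0
    C->D: in-degree(D)=2, level(D)>=1
  process F: level=0
    F->A: in-degree(A)=0, level(A)=1, enqueue
  process G: level=0
    G->D: in-degree(D)=1, level(D)>=1
  process E: level=1
  process A: level=1
    A->D: in-degree(D)=0, level(D)=2, enqueue
  process D: level=2
All levels: A:1, B:0, C:0, D:2, E:1, F:0, G:0

Answer: A:1, B:0, C:0, D:2, E:1, F:0, G:0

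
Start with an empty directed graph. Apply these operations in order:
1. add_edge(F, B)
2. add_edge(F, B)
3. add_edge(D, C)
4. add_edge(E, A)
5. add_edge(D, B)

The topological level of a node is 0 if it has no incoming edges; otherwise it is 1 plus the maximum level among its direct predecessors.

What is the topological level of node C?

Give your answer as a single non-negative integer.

Op 1: add_edge(F, B). Edges now: 1
Op 2: add_edge(F, B) (duplicate, no change). Edges now: 1
Op 3: add_edge(D, C). Edges now: 2
Op 4: add_edge(E, A). Edges now: 3
Op 5: add_edge(D, B). Edges now: 4
Compute levels (Kahn BFS):
  sources (in-degree 0): D, E, F
  process D: level=0
    D->B: in-degree(B)=1, level(B)>=1
    D->C: in-degree(C)=0, level(C)=1, enqueue
  process E: level=0
    E->A: in-degree(A)=0, level(A)=1, enqueue
  process F: level=0
    F->B: in-degree(B)=0, level(B)=1, enqueue
  process C: level=1
  process A: level=1
  process B: level=1
All levels: A:1, B:1, C:1, D:0, E:0, F:0
level(C) = 1

Answer: 1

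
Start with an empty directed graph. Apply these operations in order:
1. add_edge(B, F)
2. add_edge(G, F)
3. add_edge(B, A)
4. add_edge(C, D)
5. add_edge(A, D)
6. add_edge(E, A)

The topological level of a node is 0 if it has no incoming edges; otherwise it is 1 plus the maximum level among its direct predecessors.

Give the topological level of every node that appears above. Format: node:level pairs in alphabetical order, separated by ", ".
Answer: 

Op 1: add_edge(B, F). Edges now: 1
Op 2: add_edge(G, F). Edges now: 2
Op 3: add_edge(B, A). Edges now: 3
Op 4: add_edge(C, D). Edges now: 4
Op 5: add_edge(A, D). Edges now: 5
Op 6: add_edge(E, A). Edges now: 6
Compute levels (Kahn BFS):
  sources (in-degree 0): B, C, E, G
  process B: level=0
    B->A: in-degree(A)=1, level(A)>=1
    B->F: in-degree(F)=1, level(F)>=1
  process C: level=0
    C->D: in-degree(D)=1, level(D)>=1
  process E: level=0
    E->A: in-degree(A)=0, level(A)=1, enqueue
  process G: level=0
    G->F: in-degree(F)=0, level(F)=1, enqueue
  process A: level=1
    A->D: in-degree(D)=0, level(D)=2, enqueue
  process F: level=1
  process D: level=2
All levels: A:1, B:0, C:0, D:2, E:0, F:1, G:0

Answer: A:1, B:0, C:0, D:2, E:0, F:1, G:0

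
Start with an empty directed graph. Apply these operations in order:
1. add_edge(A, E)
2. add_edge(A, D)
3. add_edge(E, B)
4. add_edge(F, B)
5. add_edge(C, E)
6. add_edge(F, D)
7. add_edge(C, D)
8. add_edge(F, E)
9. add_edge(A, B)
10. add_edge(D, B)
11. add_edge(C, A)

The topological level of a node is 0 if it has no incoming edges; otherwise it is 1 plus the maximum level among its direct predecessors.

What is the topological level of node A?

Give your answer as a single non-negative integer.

Op 1: add_edge(A, E). Edges now: 1
Op 2: add_edge(A, D). Edges now: 2
Op 3: add_edge(E, B). Edges now: 3
Op 4: add_edge(F, B). Edges now: 4
Op 5: add_edge(C, E). Edges now: 5
Op 6: add_edge(F, D). Edges now: 6
Op 7: add_edge(C, D). Edges now: 7
Op 8: add_edge(F, E). Edges now: 8
Op 9: add_edge(A, B). Edges now: 9
Op 10: add_edge(D, B). Edges now: 10
Op 11: add_edge(C, A). Edges now: 11
Compute levels (Kahn BFS):
  sources (in-degree 0): C, F
  process C: level=0
    C->A: in-degree(A)=0, level(A)=1, enqueue
    C->D: in-degree(D)=2, level(D)>=1
    C->E: in-degree(E)=2, level(E)>=1
  process F: level=0
    F->B: in-degree(B)=3, level(B)>=1
    F->D: in-degree(D)=1, level(D)>=1
    F->E: in-degree(E)=1, level(E)>=1
  process A: level=1
    A->B: in-degree(B)=2, level(B)>=2
    A->D: in-degree(D)=0, level(D)=2, enqueue
    A->E: in-degree(E)=0, level(E)=2, enqueue
  process D: level=2
    D->B: in-degree(B)=1, level(B)>=3
  process E: level=2
    E->B: in-degree(B)=0, level(B)=3, enqueue
  process B: level=3
All levels: A:1, B:3, C:0, D:2, E:2, F:0
level(A) = 1

Answer: 1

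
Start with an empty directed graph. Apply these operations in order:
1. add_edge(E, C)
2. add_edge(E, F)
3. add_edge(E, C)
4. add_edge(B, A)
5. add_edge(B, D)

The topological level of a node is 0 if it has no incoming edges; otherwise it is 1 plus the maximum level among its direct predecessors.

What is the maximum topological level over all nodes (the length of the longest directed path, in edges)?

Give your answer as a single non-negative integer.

Answer: 1

Derivation:
Op 1: add_edge(E, C). Edges now: 1
Op 2: add_edge(E, F). Edges now: 2
Op 3: add_edge(E, C) (duplicate, no change). Edges now: 2
Op 4: add_edge(B, A). Edges now: 3
Op 5: add_edge(B, D). Edges now: 4
Compute levels (Kahn BFS):
  sources (in-degree 0): B, E
  process B: level=0
    B->A: in-degree(A)=0, level(A)=1, enqueue
    B->D: in-degree(D)=0, level(D)=1, enqueue
  process E: level=0
    E->C: in-degree(C)=0, level(C)=1, enqueue
    E->F: in-degree(F)=0, level(F)=1, enqueue
  process A: level=1
  process D: level=1
  process C: level=1
  process F: level=1
All levels: A:1, B:0, C:1, D:1, E:0, F:1
max level = 1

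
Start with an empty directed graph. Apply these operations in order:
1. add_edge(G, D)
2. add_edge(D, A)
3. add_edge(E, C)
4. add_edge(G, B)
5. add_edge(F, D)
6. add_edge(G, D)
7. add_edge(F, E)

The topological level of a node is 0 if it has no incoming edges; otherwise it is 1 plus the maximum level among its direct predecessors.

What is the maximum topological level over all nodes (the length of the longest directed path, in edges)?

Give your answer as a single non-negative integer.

Op 1: add_edge(G, D). Edges now: 1
Op 2: add_edge(D, A). Edges now: 2
Op 3: add_edge(E, C). Edges now: 3
Op 4: add_edge(G, B). Edges now: 4
Op 5: add_edge(F, D). Edges now: 5
Op 6: add_edge(G, D) (duplicate, no change). Edges now: 5
Op 7: add_edge(F, E). Edges now: 6
Compute levels (Kahn BFS):
  sources (in-degree 0): F, G
  process F: level=0
    F->D: in-degree(D)=1, level(D)>=1
    F->E: in-degree(E)=0, level(E)=1, enqueue
  process G: level=0
    G->B: in-degree(B)=0, level(B)=1, enqueue
    G->D: in-degree(D)=0, level(D)=1, enqueue
  process E: level=1
    E->C: in-degree(C)=0, level(C)=2, enqueue
  process B: level=1
  process D: level=1
    D->A: in-degree(A)=0, level(A)=2, enqueue
  process C: level=2
  process A: level=2
All levels: A:2, B:1, C:2, D:1, E:1, F:0, G:0
max level = 2

Answer: 2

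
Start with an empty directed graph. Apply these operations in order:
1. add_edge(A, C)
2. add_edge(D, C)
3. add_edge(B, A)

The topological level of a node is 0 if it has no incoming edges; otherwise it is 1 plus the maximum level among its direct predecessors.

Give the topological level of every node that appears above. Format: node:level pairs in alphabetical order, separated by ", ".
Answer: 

Op 1: add_edge(A, C). Edges now: 1
Op 2: add_edge(D, C). Edges now: 2
Op 3: add_edge(B, A). Edges now: 3
Compute levels (Kahn BFS):
  sources (in-degree 0): B, D
  process B: level=0
    B->A: in-degree(A)=0, level(A)=1, enqueue
  process D: level=0
    D->C: in-degree(C)=1, level(C)>=1
  process A: level=1
    A->C: in-degree(C)=0, level(C)=2, enqueue
  process C: level=2
All levels: A:1, B:0, C:2, D:0

Answer: A:1, B:0, C:2, D:0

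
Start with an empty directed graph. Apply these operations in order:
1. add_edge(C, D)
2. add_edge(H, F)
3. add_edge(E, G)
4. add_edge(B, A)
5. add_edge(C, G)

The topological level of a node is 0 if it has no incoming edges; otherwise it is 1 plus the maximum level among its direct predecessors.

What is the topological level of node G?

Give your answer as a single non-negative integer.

Answer: 1

Derivation:
Op 1: add_edge(C, D). Edges now: 1
Op 2: add_edge(H, F). Edges now: 2
Op 3: add_edge(E, G). Edges now: 3
Op 4: add_edge(B, A). Edges now: 4
Op 5: add_edge(C, G). Edges now: 5
Compute levels (Kahn BFS):
  sources (in-degree 0): B, C, E, H
  process B: level=0
    B->A: in-degree(A)=0, level(A)=1, enqueue
  process C: level=0
    C->D: in-degree(D)=0, level(D)=1, enqueue
    C->G: in-degree(G)=1, level(G)>=1
  process E: level=0
    E->G: in-degree(G)=0, level(G)=1, enqueue
  process H: level=0
    H->F: in-degree(F)=0, level(F)=1, enqueue
  process A: level=1
  process D: level=1
  process G: level=1
  process F: level=1
All levels: A:1, B:0, C:0, D:1, E:0, F:1, G:1, H:0
level(G) = 1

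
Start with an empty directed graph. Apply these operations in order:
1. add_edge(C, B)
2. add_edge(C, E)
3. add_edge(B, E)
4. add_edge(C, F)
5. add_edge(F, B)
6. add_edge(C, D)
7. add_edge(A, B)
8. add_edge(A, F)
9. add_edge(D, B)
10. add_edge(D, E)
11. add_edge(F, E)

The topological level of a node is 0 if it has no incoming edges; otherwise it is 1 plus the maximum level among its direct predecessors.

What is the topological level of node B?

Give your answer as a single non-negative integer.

Answer: 2

Derivation:
Op 1: add_edge(C, B). Edges now: 1
Op 2: add_edge(C, E). Edges now: 2
Op 3: add_edge(B, E). Edges now: 3
Op 4: add_edge(C, F). Edges now: 4
Op 5: add_edge(F, B). Edges now: 5
Op 6: add_edge(C, D). Edges now: 6
Op 7: add_edge(A, B). Edges now: 7
Op 8: add_edge(A, F). Edges now: 8
Op 9: add_edge(D, B). Edges now: 9
Op 10: add_edge(D, E). Edges now: 10
Op 11: add_edge(F, E). Edges now: 11
Compute levels (Kahn BFS):
  sources (in-degree 0): A, C
  process A: level=0
    A->B: in-degree(B)=3, level(B)>=1
    A->F: in-degree(F)=1, level(F)>=1
  process C: level=0
    C->B: in-degree(B)=2, level(B)>=1
    C->D: in-degree(D)=0, level(D)=1, enqueue
    C->E: in-degree(E)=3, level(E)>=1
    C->F: in-degree(F)=0, level(F)=1, enqueue
  process D: level=1
    D->B: in-degree(B)=1, level(B)>=2
    D->E: in-degree(E)=2, level(E)>=2
  process F: level=1
    F->B: in-degree(B)=0, level(B)=2, enqueue
    F->E: in-degree(E)=1, level(E)>=2
  process B: level=2
    B->E: in-degree(E)=0, level(E)=3, enqueue
  process E: level=3
All levels: A:0, B:2, C:0, D:1, E:3, F:1
level(B) = 2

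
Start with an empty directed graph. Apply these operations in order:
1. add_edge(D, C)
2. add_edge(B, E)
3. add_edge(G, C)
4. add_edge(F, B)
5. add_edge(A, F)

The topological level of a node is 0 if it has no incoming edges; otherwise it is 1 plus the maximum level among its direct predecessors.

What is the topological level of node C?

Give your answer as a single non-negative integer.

Op 1: add_edge(D, C). Edges now: 1
Op 2: add_edge(B, E). Edges now: 2
Op 3: add_edge(G, C). Edges now: 3
Op 4: add_edge(F, B). Edges now: 4
Op 5: add_edge(A, F). Edges now: 5
Compute levels (Kahn BFS):
  sources (in-degree 0): A, D, G
  process A: level=0
    A->F: in-degree(F)=0, level(F)=1, enqueue
  process D: level=0
    D->C: in-degree(C)=1, level(C)>=1
  process G: level=0
    G->C: in-degree(C)=0, level(C)=1, enqueue
  process F: level=1
    F->B: in-degree(B)=0, level(B)=2, enqueue
  process C: level=1
  process B: level=2
    B->E: in-degree(E)=0, level(E)=3, enqueue
  process E: level=3
All levels: A:0, B:2, C:1, D:0, E:3, F:1, G:0
level(C) = 1

Answer: 1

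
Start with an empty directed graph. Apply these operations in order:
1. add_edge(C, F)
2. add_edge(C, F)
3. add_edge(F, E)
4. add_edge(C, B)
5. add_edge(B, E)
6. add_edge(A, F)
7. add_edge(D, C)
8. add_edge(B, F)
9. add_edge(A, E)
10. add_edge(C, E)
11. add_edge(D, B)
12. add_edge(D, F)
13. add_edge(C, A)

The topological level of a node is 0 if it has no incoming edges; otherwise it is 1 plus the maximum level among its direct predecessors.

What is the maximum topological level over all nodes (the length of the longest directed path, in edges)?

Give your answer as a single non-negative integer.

Op 1: add_edge(C, F). Edges now: 1
Op 2: add_edge(C, F) (duplicate, no change). Edges now: 1
Op 3: add_edge(F, E). Edges now: 2
Op 4: add_edge(C, B). Edges now: 3
Op 5: add_edge(B, E). Edges now: 4
Op 6: add_edge(A, F). Edges now: 5
Op 7: add_edge(D, C). Edges now: 6
Op 8: add_edge(B, F). Edges now: 7
Op 9: add_edge(A, E). Edges now: 8
Op 10: add_edge(C, E). Edges now: 9
Op 11: add_edge(D, B). Edges now: 10
Op 12: add_edge(D, F). Edges now: 11
Op 13: add_edge(C, A). Edges now: 12
Compute levels (Kahn BFS):
  sources (in-degree 0): D
  process D: level=0
    D->B: in-degree(B)=1, level(B)>=1
    D->C: in-degree(C)=0, level(C)=1, enqueue
    D->F: in-degree(F)=3, level(F)>=1
  process C: level=1
    C->A: in-degree(A)=0, level(A)=2, enqueue
    C->B: in-degree(B)=0, level(B)=2, enqueue
    C->E: in-degree(E)=3, level(E)>=2
    C->F: in-degree(F)=2, level(F)>=2
  process A: level=2
    A->E: in-degree(E)=2, level(E)>=3
    A->F: in-degree(F)=1, level(F)>=3
  process B: level=2
    B->E: in-degree(E)=1, level(E)>=3
    B->F: in-degree(F)=0, level(F)=3, enqueue
  process F: level=3
    F->E: in-degree(E)=0, level(E)=4, enqueue
  process E: level=4
All levels: A:2, B:2, C:1, D:0, E:4, F:3
max level = 4

Answer: 4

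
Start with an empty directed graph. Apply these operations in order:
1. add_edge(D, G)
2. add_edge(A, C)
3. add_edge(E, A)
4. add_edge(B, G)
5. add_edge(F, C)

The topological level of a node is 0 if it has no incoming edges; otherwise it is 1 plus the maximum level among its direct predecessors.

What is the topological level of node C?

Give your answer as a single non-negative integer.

Op 1: add_edge(D, G). Edges now: 1
Op 2: add_edge(A, C). Edges now: 2
Op 3: add_edge(E, A). Edges now: 3
Op 4: add_edge(B, G). Edges now: 4
Op 5: add_edge(F, C). Edges now: 5
Compute levels (Kahn BFS):
  sources (in-degree 0): B, D, E, F
  process B: level=0
    B->G: in-degree(G)=1, level(G)>=1
  process D: level=0
    D->G: in-degree(G)=0, level(G)=1, enqueue
  process E: level=0
    E->A: in-degree(A)=0, level(A)=1, enqueue
  process F: level=0
    F->C: in-degree(C)=1, level(C)>=1
  process G: level=1
  process A: level=1
    A->C: in-degree(C)=0, level(C)=2, enqueue
  process C: level=2
All levels: A:1, B:0, C:2, D:0, E:0, F:0, G:1
level(C) = 2

Answer: 2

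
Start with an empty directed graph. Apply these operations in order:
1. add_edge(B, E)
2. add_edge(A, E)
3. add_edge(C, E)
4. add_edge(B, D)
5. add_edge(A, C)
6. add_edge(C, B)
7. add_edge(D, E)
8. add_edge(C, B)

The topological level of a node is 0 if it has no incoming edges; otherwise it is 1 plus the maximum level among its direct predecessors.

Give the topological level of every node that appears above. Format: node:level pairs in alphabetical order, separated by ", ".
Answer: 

Op 1: add_edge(B, E). Edges now: 1
Op 2: add_edge(A, E). Edges now: 2
Op 3: add_edge(C, E). Edges now: 3
Op 4: add_edge(B, D). Edges now: 4
Op 5: add_edge(A, C). Edges now: 5
Op 6: add_edge(C, B). Edges now: 6
Op 7: add_edge(D, E). Edges now: 7
Op 8: add_edge(C, B) (duplicate, no change). Edges now: 7
Compute levels (Kahn BFS):
  sources (in-degree 0): A
  process A: level=0
    A->C: in-degree(C)=0, level(C)=1, enqueue
    A->E: in-degree(E)=3, level(E)>=1
  process C: level=1
    C->B: in-degree(B)=0, level(B)=2, enqueue
    C->E: in-degree(E)=2, level(E)>=2
  process B: level=2
    B->D: in-degree(D)=0, level(D)=3, enqueue
    B->E: in-degree(E)=1, level(E)>=3
  process D: level=3
    D->E: in-degree(E)=0, level(E)=4, enqueue
  process E: level=4
All levels: A:0, B:2, C:1, D:3, E:4

Answer: A:0, B:2, C:1, D:3, E:4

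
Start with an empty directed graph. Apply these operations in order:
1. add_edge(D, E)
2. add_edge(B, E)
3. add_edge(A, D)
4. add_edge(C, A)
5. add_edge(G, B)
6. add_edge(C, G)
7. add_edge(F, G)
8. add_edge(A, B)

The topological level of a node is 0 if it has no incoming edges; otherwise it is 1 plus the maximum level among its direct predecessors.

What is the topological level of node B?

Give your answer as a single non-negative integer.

Answer: 2

Derivation:
Op 1: add_edge(D, E). Edges now: 1
Op 2: add_edge(B, E). Edges now: 2
Op 3: add_edge(A, D). Edges now: 3
Op 4: add_edge(C, A). Edges now: 4
Op 5: add_edge(G, B). Edges now: 5
Op 6: add_edge(C, G). Edges now: 6
Op 7: add_edge(F, G). Edges now: 7
Op 8: add_edge(A, B). Edges now: 8
Compute levels (Kahn BFS):
  sources (in-degree 0): C, F
  process C: level=0
    C->A: in-degree(A)=0, level(A)=1, enqueue
    C->G: in-degree(G)=1, level(G)>=1
  process F: level=0
    F->G: in-degree(G)=0, level(G)=1, enqueue
  process A: level=1
    A->B: in-degree(B)=1, level(B)>=2
    A->D: in-degree(D)=0, level(D)=2, enqueue
  process G: level=1
    G->B: in-degree(B)=0, level(B)=2, enqueue
  process D: level=2
    D->E: in-degree(E)=1, level(E)>=3
  process B: level=2
    B->E: in-degree(E)=0, level(E)=3, enqueue
  process E: level=3
All levels: A:1, B:2, C:0, D:2, E:3, F:0, G:1
level(B) = 2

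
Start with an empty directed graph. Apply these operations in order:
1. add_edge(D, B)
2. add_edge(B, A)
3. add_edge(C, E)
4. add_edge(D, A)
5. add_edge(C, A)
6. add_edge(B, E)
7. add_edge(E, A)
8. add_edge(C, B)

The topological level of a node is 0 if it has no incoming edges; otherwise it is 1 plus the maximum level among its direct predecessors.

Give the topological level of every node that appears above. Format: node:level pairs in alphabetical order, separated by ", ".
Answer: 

Op 1: add_edge(D, B). Edges now: 1
Op 2: add_edge(B, A). Edges now: 2
Op 3: add_edge(C, E). Edges now: 3
Op 4: add_edge(D, A). Edges now: 4
Op 5: add_edge(C, A). Edges now: 5
Op 6: add_edge(B, E). Edges now: 6
Op 7: add_edge(E, A). Edges now: 7
Op 8: add_edge(C, B). Edges now: 8
Compute levels (Kahn BFS):
  sources (in-degree 0): C, D
  process C: level=0
    C->A: in-degree(A)=3, level(A)>=1
    C->B: in-degree(B)=1, level(B)>=1
    C->E: in-degree(E)=1, level(E)>=1
  process D: level=0
    D->A: in-degree(A)=2, level(A)>=1
    D->B: in-degree(B)=0, level(B)=1, enqueue
  process B: level=1
    B->A: in-degree(A)=1, level(A)>=2
    B->E: in-degree(E)=0, level(E)=2, enqueue
  process E: level=2
    E->A: in-degree(A)=0, level(A)=3, enqueue
  process A: level=3
All levels: A:3, B:1, C:0, D:0, E:2

Answer: A:3, B:1, C:0, D:0, E:2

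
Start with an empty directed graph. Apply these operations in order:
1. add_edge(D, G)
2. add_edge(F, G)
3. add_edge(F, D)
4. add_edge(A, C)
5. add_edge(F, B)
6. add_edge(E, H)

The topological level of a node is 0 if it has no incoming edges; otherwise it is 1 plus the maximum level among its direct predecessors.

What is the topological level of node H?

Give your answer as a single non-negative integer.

Answer: 1

Derivation:
Op 1: add_edge(D, G). Edges now: 1
Op 2: add_edge(F, G). Edges now: 2
Op 3: add_edge(F, D). Edges now: 3
Op 4: add_edge(A, C). Edges now: 4
Op 5: add_edge(F, B). Edges now: 5
Op 6: add_edge(E, H). Edges now: 6
Compute levels (Kahn BFS):
  sources (in-degree 0): A, E, F
  process A: level=0
    A->C: in-degree(C)=0, level(C)=1, enqueue
  process E: level=0
    E->H: in-degree(H)=0, level(H)=1, enqueue
  process F: level=0
    F->B: in-degree(B)=0, level(B)=1, enqueue
    F->D: in-degree(D)=0, level(D)=1, enqueue
    F->G: in-degree(G)=1, level(G)>=1
  process C: level=1
  process H: level=1
  process B: level=1
  process D: level=1
    D->G: in-degree(G)=0, level(G)=2, enqueue
  process G: level=2
All levels: A:0, B:1, C:1, D:1, E:0, F:0, G:2, H:1
level(H) = 1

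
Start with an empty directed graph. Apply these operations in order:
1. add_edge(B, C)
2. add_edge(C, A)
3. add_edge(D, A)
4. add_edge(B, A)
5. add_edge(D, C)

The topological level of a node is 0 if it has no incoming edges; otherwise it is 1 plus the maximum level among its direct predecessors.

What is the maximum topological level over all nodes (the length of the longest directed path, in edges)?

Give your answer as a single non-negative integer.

Answer: 2

Derivation:
Op 1: add_edge(B, C). Edges now: 1
Op 2: add_edge(C, A). Edges now: 2
Op 3: add_edge(D, A). Edges now: 3
Op 4: add_edge(B, A). Edges now: 4
Op 5: add_edge(D, C). Edges now: 5
Compute levels (Kahn BFS):
  sources (in-degree 0): B, D
  process B: level=0
    B->A: in-degree(A)=2, level(A)>=1
    B->C: in-degree(C)=1, level(C)>=1
  process D: level=0
    D->A: in-degree(A)=1, level(A)>=1
    D->C: in-degree(C)=0, level(C)=1, enqueue
  process C: level=1
    C->A: in-degree(A)=0, level(A)=2, enqueue
  process A: level=2
All levels: A:2, B:0, C:1, D:0
max level = 2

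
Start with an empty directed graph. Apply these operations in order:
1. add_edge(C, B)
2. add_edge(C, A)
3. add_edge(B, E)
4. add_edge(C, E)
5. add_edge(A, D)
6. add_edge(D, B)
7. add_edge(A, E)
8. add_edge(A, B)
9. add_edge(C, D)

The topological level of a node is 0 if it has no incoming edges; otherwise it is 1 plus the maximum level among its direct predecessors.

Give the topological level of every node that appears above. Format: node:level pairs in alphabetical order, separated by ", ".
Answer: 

Answer: A:1, B:3, C:0, D:2, E:4

Derivation:
Op 1: add_edge(C, B). Edges now: 1
Op 2: add_edge(C, A). Edges now: 2
Op 3: add_edge(B, E). Edges now: 3
Op 4: add_edge(C, E). Edges now: 4
Op 5: add_edge(A, D). Edges now: 5
Op 6: add_edge(D, B). Edges now: 6
Op 7: add_edge(A, E). Edges now: 7
Op 8: add_edge(A, B). Edges now: 8
Op 9: add_edge(C, D). Edges now: 9
Compute levels (Kahn BFS):
  sources (in-degree 0): C
  process C: level=0
    C->A: in-degree(A)=0, level(A)=1, enqueue
    C->B: in-degree(B)=2, level(B)>=1
    C->D: in-degree(D)=1, level(D)>=1
    C->E: in-degree(E)=2, level(E)>=1
  process A: level=1
    A->B: in-degree(B)=1, level(B)>=2
    A->D: in-degree(D)=0, level(D)=2, enqueue
    A->E: in-degree(E)=1, level(E)>=2
  process D: level=2
    D->B: in-degree(B)=0, level(B)=3, enqueue
  process B: level=3
    B->E: in-degree(E)=0, level(E)=4, enqueue
  process E: level=4
All levels: A:1, B:3, C:0, D:2, E:4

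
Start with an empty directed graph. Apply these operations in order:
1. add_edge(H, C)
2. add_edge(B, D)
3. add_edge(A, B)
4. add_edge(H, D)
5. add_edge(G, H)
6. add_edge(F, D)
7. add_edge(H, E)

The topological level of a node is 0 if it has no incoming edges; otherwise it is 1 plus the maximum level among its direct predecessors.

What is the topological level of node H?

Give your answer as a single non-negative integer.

Answer: 1

Derivation:
Op 1: add_edge(H, C). Edges now: 1
Op 2: add_edge(B, D). Edges now: 2
Op 3: add_edge(A, B). Edges now: 3
Op 4: add_edge(H, D). Edges now: 4
Op 5: add_edge(G, H). Edges now: 5
Op 6: add_edge(F, D). Edges now: 6
Op 7: add_edge(H, E). Edges now: 7
Compute levels (Kahn BFS):
  sources (in-degree 0): A, F, G
  process A: level=0
    A->B: in-degree(B)=0, level(B)=1, enqueue
  process F: level=0
    F->D: in-degree(D)=2, level(D)>=1
  process G: level=0
    G->H: in-degree(H)=0, level(H)=1, enqueue
  process B: level=1
    B->D: in-degree(D)=1, level(D)>=2
  process H: level=1
    H->C: in-degree(C)=0, level(C)=2, enqueue
    H->D: in-degree(D)=0, level(D)=2, enqueue
    H->E: in-degree(E)=0, level(E)=2, enqueue
  process C: level=2
  process D: level=2
  process E: level=2
All levels: A:0, B:1, C:2, D:2, E:2, F:0, G:0, H:1
level(H) = 1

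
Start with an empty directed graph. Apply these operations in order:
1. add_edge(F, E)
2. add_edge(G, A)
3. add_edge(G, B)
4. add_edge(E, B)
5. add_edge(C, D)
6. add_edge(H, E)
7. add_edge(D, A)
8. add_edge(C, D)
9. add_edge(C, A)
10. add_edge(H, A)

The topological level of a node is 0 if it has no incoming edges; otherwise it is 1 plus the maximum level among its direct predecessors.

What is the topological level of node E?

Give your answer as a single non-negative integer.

Answer: 1

Derivation:
Op 1: add_edge(F, E). Edges now: 1
Op 2: add_edge(G, A). Edges now: 2
Op 3: add_edge(G, B). Edges now: 3
Op 4: add_edge(E, B). Edges now: 4
Op 5: add_edge(C, D). Edges now: 5
Op 6: add_edge(H, E). Edges now: 6
Op 7: add_edge(D, A). Edges now: 7
Op 8: add_edge(C, D) (duplicate, no change). Edges now: 7
Op 9: add_edge(C, A). Edges now: 8
Op 10: add_edge(H, A). Edges now: 9
Compute levels (Kahn BFS):
  sources (in-degree 0): C, F, G, H
  process C: level=0
    C->A: in-degree(A)=3, level(A)>=1
    C->D: in-degree(D)=0, level(D)=1, enqueue
  process F: level=0
    F->E: in-degree(E)=1, level(E)>=1
  process G: level=0
    G->A: in-degree(A)=2, level(A)>=1
    G->B: in-degree(B)=1, level(B)>=1
  process H: level=0
    H->A: in-degree(A)=1, level(A)>=1
    H->E: in-degree(E)=0, level(E)=1, enqueue
  process D: level=1
    D->A: in-degree(A)=0, level(A)=2, enqueue
  process E: level=1
    E->B: in-degree(B)=0, level(B)=2, enqueue
  process A: level=2
  process B: level=2
All levels: A:2, B:2, C:0, D:1, E:1, F:0, G:0, H:0
level(E) = 1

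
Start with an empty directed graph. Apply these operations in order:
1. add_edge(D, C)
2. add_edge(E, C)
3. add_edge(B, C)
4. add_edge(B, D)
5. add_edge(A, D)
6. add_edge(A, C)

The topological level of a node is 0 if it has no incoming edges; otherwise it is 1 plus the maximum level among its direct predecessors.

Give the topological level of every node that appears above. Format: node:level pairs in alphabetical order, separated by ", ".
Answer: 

Answer: A:0, B:0, C:2, D:1, E:0

Derivation:
Op 1: add_edge(D, C). Edges now: 1
Op 2: add_edge(E, C). Edges now: 2
Op 3: add_edge(B, C). Edges now: 3
Op 4: add_edge(B, D). Edges now: 4
Op 5: add_edge(A, D). Edges now: 5
Op 6: add_edge(A, C). Edges now: 6
Compute levels (Kahn BFS):
  sources (in-degree 0): A, B, E
  process A: level=0
    A->C: in-degree(C)=3, level(C)>=1
    A->D: in-degree(D)=1, level(D)>=1
  process B: level=0
    B->C: in-degree(C)=2, level(C)>=1
    B->D: in-degree(D)=0, level(D)=1, enqueue
  process E: level=0
    E->C: in-degree(C)=1, level(C)>=1
  process D: level=1
    D->C: in-degree(C)=0, level(C)=2, enqueue
  process C: level=2
All levels: A:0, B:0, C:2, D:1, E:0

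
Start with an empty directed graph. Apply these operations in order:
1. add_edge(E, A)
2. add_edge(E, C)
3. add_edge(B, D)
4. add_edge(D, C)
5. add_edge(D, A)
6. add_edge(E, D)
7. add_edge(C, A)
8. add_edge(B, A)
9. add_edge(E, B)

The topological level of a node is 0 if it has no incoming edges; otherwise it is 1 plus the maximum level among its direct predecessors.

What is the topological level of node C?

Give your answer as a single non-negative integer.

Answer: 3

Derivation:
Op 1: add_edge(E, A). Edges now: 1
Op 2: add_edge(E, C). Edges now: 2
Op 3: add_edge(B, D). Edges now: 3
Op 4: add_edge(D, C). Edges now: 4
Op 5: add_edge(D, A). Edges now: 5
Op 6: add_edge(E, D). Edges now: 6
Op 7: add_edge(C, A). Edges now: 7
Op 8: add_edge(B, A). Edges now: 8
Op 9: add_edge(E, B). Edges now: 9
Compute levels (Kahn BFS):
  sources (in-degree 0): E
  process E: level=0
    E->A: in-degree(A)=3, level(A)>=1
    E->B: in-degree(B)=0, level(B)=1, enqueue
    E->C: in-degree(C)=1, level(C)>=1
    E->D: in-degree(D)=1, level(D)>=1
  process B: level=1
    B->A: in-degree(A)=2, level(A)>=2
    B->D: in-degree(D)=0, level(D)=2, enqueue
  process D: level=2
    D->A: in-degree(A)=1, level(A)>=3
    D->C: in-degree(C)=0, level(C)=3, enqueue
  process C: level=3
    C->A: in-degree(A)=0, level(A)=4, enqueue
  process A: level=4
All levels: A:4, B:1, C:3, D:2, E:0
level(C) = 3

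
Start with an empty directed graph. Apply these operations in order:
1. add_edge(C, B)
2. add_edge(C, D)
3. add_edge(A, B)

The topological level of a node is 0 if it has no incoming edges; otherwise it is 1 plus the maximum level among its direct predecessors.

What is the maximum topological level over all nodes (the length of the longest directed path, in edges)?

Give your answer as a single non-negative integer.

Answer: 1

Derivation:
Op 1: add_edge(C, B). Edges now: 1
Op 2: add_edge(C, D). Edges now: 2
Op 3: add_edge(A, B). Edges now: 3
Compute levels (Kahn BFS):
  sources (in-degree 0): A, C
  process A: level=0
    A->B: in-degree(B)=1, level(B)>=1
  process C: level=0
    C->B: in-degree(B)=0, level(B)=1, enqueue
    C->D: in-degree(D)=0, level(D)=1, enqueue
  process B: level=1
  process D: level=1
All levels: A:0, B:1, C:0, D:1
max level = 1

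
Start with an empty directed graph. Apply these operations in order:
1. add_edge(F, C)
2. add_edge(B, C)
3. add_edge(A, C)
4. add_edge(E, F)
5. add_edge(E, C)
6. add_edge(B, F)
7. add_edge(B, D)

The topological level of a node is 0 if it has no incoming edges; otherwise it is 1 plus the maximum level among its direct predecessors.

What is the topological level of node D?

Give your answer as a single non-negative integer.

Op 1: add_edge(F, C). Edges now: 1
Op 2: add_edge(B, C). Edges now: 2
Op 3: add_edge(A, C). Edges now: 3
Op 4: add_edge(E, F). Edges now: 4
Op 5: add_edge(E, C). Edges now: 5
Op 6: add_edge(B, F). Edges now: 6
Op 7: add_edge(B, D). Edges now: 7
Compute levels (Kahn BFS):
  sources (in-degree 0): A, B, E
  process A: level=0
    A->C: in-degree(C)=3, level(C)>=1
  process B: level=0
    B->C: in-degree(C)=2, level(C)>=1
    B->D: in-degree(D)=0, level(D)=1, enqueue
    B->F: in-degree(F)=1, level(F)>=1
  process E: level=0
    E->C: in-degree(C)=1, level(C)>=1
    E->F: in-degree(F)=0, level(F)=1, enqueue
  process D: level=1
  process F: level=1
    F->C: in-degree(C)=0, level(C)=2, enqueue
  process C: level=2
All levels: A:0, B:0, C:2, D:1, E:0, F:1
level(D) = 1

Answer: 1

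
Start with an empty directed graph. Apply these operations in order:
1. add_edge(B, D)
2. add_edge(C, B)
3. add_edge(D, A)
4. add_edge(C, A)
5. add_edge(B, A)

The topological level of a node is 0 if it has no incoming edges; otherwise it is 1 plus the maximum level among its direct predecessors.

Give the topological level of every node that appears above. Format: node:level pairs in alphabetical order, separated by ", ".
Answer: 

Op 1: add_edge(B, D). Edges now: 1
Op 2: add_edge(C, B). Edges now: 2
Op 3: add_edge(D, A). Edges now: 3
Op 4: add_edge(C, A). Edges now: 4
Op 5: add_edge(B, A). Edges now: 5
Compute levels (Kahn BFS):
  sources (in-degree 0): C
  process C: level=0
    C->A: in-degree(A)=2, level(A)>=1
    C->B: in-degree(B)=0, level(B)=1, enqueue
  process B: level=1
    B->A: in-degree(A)=1, level(A)>=2
    B->D: in-degree(D)=0, level(D)=2, enqueue
  process D: level=2
    D->A: in-degree(A)=0, level(A)=3, enqueue
  process A: level=3
All levels: A:3, B:1, C:0, D:2

Answer: A:3, B:1, C:0, D:2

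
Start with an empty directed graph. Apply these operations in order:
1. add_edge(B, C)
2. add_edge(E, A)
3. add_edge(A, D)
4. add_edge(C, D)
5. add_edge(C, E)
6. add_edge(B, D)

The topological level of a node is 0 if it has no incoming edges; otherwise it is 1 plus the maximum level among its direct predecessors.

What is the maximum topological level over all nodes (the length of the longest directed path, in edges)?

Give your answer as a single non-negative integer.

Op 1: add_edge(B, C). Edges now: 1
Op 2: add_edge(E, A). Edges now: 2
Op 3: add_edge(A, D). Edges now: 3
Op 4: add_edge(C, D). Edges now: 4
Op 5: add_edge(C, E). Edges now: 5
Op 6: add_edge(B, D). Edges now: 6
Compute levels (Kahn BFS):
  sources (in-degree 0): B
  process B: level=0
    B->C: in-degree(C)=0, level(C)=1, enqueue
    B->D: in-degree(D)=2, level(D)>=1
  process C: level=1
    C->D: in-degree(D)=1, level(D)>=2
    C->E: in-degree(E)=0, level(E)=2, enqueue
  process E: level=2
    E->A: in-degree(A)=0, level(A)=3, enqueue
  process A: level=3
    A->D: in-degree(D)=0, level(D)=4, enqueue
  process D: level=4
All levels: A:3, B:0, C:1, D:4, E:2
max level = 4

Answer: 4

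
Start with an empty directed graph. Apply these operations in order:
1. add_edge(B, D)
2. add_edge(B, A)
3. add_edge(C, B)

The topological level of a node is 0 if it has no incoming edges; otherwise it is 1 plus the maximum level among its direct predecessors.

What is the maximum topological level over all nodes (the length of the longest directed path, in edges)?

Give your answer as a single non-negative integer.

Answer: 2

Derivation:
Op 1: add_edge(B, D). Edges now: 1
Op 2: add_edge(B, A). Edges now: 2
Op 3: add_edge(C, B). Edges now: 3
Compute levels (Kahn BFS):
  sources (in-degree 0): C
  process C: level=0
    C->B: in-degree(B)=0, level(B)=1, enqueue
  process B: level=1
    B->A: in-degree(A)=0, level(A)=2, enqueue
    B->D: in-degree(D)=0, level(D)=2, enqueue
  process A: level=2
  process D: level=2
All levels: A:2, B:1, C:0, D:2
max level = 2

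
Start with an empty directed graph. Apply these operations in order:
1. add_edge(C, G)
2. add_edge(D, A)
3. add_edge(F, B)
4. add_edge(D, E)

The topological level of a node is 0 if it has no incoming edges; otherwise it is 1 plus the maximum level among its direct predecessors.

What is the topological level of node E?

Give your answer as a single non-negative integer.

Op 1: add_edge(C, G). Edges now: 1
Op 2: add_edge(D, A). Edges now: 2
Op 3: add_edge(F, B). Edges now: 3
Op 4: add_edge(D, E). Edges now: 4
Compute levels (Kahn BFS):
  sources (in-degree 0): C, D, F
  process C: level=0
    C->G: in-degree(G)=0, level(G)=1, enqueue
  process D: level=0
    D->A: in-degree(A)=0, level(A)=1, enqueue
    D->E: in-degree(E)=0, level(E)=1, enqueue
  process F: level=0
    F->B: in-degree(B)=0, level(B)=1, enqueue
  process G: level=1
  process A: level=1
  process E: level=1
  process B: level=1
All levels: A:1, B:1, C:0, D:0, E:1, F:0, G:1
level(E) = 1

Answer: 1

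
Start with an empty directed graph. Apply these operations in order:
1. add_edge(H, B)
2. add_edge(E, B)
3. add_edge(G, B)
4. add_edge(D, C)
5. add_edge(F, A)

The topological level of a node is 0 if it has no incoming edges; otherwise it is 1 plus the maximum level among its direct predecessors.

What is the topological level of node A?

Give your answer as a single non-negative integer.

Answer: 1

Derivation:
Op 1: add_edge(H, B). Edges now: 1
Op 2: add_edge(E, B). Edges now: 2
Op 3: add_edge(G, B). Edges now: 3
Op 4: add_edge(D, C). Edges now: 4
Op 5: add_edge(F, A). Edges now: 5
Compute levels (Kahn BFS):
  sources (in-degree 0): D, E, F, G, H
  process D: level=0
    D->C: in-degree(C)=0, level(C)=1, enqueue
  process E: level=0
    E->B: in-degree(B)=2, level(B)>=1
  process F: level=0
    F->A: in-degree(A)=0, level(A)=1, enqueue
  process G: level=0
    G->B: in-degree(B)=1, level(B)>=1
  process H: level=0
    H->B: in-degree(B)=0, level(B)=1, enqueue
  process C: level=1
  process A: level=1
  process B: level=1
All levels: A:1, B:1, C:1, D:0, E:0, F:0, G:0, H:0
level(A) = 1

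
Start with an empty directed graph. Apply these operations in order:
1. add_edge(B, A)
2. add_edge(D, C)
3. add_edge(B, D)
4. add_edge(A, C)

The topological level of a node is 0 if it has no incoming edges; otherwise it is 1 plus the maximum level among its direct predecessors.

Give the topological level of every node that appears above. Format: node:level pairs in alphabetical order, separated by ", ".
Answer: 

Op 1: add_edge(B, A). Edges now: 1
Op 2: add_edge(D, C). Edges now: 2
Op 3: add_edge(B, D). Edges now: 3
Op 4: add_edge(A, C). Edges now: 4
Compute levels (Kahn BFS):
  sources (in-degree 0): B
  process B: level=0
    B->A: in-degree(A)=0, level(A)=1, enqueue
    B->D: in-degree(D)=0, level(D)=1, enqueue
  process A: level=1
    A->C: in-degree(C)=1, level(C)>=2
  process D: level=1
    D->C: in-degree(C)=0, level(C)=2, enqueue
  process C: level=2
All levels: A:1, B:0, C:2, D:1

Answer: A:1, B:0, C:2, D:1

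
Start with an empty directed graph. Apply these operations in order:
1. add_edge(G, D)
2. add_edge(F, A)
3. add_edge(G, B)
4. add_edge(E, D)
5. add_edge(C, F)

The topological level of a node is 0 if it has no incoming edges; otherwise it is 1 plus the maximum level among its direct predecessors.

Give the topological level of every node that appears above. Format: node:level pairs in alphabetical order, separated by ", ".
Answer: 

Answer: A:2, B:1, C:0, D:1, E:0, F:1, G:0

Derivation:
Op 1: add_edge(G, D). Edges now: 1
Op 2: add_edge(F, A). Edges now: 2
Op 3: add_edge(G, B). Edges now: 3
Op 4: add_edge(E, D). Edges now: 4
Op 5: add_edge(C, F). Edges now: 5
Compute levels (Kahn BFS):
  sources (in-degree 0): C, E, G
  process C: level=0
    C->F: in-degree(F)=0, level(F)=1, enqueue
  process E: level=0
    E->D: in-degree(D)=1, level(D)>=1
  process G: level=0
    G->B: in-degree(B)=0, level(B)=1, enqueue
    G->D: in-degree(D)=0, level(D)=1, enqueue
  process F: level=1
    F->A: in-degree(A)=0, level(A)=2, enqueue
  process B: level=1
  process D: level=1
  process A: level=2
All levels: A:2, B:1, C:0, D:1, E:0, F:1, G:0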